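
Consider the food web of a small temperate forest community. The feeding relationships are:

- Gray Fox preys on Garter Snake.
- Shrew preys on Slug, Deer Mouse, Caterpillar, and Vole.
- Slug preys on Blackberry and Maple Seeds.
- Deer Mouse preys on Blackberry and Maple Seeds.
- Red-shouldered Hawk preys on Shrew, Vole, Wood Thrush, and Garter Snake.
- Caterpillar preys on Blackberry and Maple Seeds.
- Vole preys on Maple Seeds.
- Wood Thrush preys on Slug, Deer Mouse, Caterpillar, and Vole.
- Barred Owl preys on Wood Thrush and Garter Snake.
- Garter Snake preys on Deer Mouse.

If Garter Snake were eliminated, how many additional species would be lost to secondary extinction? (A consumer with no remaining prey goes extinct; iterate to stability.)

1

Remove Garter Snake.
Round 1: Gray Fox (all prey gone) → extinct.
No further losses. Total secondary extinctions: 1.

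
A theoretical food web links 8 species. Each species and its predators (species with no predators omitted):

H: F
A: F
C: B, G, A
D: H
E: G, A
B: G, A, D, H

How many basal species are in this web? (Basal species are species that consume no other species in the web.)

Basal species (no prey listed): E, C.
Count: 2.

2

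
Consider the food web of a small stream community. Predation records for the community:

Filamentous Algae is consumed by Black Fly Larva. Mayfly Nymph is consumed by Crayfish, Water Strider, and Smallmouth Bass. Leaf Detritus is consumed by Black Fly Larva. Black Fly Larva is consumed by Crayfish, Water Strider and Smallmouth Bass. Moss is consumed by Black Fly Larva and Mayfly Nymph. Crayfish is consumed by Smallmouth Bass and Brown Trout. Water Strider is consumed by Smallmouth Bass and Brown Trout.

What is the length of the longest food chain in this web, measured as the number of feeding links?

One longest chain: Leaf Detritus → Black Fly Larva → Crayfish → Smallmouth Bass.
It has 4 species and 3 links.

3 links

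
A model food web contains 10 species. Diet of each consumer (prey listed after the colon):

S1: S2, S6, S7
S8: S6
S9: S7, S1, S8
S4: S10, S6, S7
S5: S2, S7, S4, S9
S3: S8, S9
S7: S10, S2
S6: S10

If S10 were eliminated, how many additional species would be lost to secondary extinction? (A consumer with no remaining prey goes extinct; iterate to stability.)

Remove S10.
Round 1: S6 (all prey gone) → extinct.
Round 2: S8 (all prey gone) → extinct.
No further losses. Total secondary extinctions: 2.

2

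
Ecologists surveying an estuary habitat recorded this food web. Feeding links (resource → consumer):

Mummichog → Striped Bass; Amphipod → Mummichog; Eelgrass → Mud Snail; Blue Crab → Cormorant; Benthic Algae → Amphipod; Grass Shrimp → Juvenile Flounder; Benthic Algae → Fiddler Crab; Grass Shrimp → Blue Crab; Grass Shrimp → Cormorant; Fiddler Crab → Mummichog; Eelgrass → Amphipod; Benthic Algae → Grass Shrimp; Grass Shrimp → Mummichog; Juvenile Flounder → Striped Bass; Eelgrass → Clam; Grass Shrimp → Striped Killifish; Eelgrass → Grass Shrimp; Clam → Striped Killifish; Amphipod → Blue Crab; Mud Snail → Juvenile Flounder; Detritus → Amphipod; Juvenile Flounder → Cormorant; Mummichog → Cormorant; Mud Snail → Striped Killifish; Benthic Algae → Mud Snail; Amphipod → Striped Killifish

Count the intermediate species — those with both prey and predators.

Intermediate species (has both prey and predators): Grass Shrimp, Clam, Amphipod, Fiddler Crab, Mud Snail, Juvenile Flounder, Blue Crab, Mummichog.
Count: 8.

8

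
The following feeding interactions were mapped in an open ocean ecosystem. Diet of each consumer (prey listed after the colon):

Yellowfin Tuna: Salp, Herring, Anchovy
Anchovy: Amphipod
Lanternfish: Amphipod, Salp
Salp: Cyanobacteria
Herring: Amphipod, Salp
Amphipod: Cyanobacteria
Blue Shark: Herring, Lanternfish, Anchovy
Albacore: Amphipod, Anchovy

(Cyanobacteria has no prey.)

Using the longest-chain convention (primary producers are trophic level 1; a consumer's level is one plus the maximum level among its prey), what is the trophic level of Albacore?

Trophic level 4

Cyanobacteria is a producer → level 1.
Amphipod eats Cyanobacteria → level 2.
Anchovy eats Amphipod → level 3.
Albacore eats Anchovy (level 3); other prey at levels: Amphipod 2 → level 4.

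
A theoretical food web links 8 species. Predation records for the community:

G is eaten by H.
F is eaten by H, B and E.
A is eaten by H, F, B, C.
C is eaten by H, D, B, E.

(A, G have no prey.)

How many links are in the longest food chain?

One longest chain: A → F → E.
It has 3 species and 2 links.

2 links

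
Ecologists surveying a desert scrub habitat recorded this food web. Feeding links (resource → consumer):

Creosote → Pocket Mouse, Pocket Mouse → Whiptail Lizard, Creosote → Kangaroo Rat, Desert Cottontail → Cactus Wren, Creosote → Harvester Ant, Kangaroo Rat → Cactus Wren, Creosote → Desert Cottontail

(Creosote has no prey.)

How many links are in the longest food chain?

One longest chain: Creosote → Pocket Mouse → Whiptail Lizard.
It has 3 species and 2 links.

2 links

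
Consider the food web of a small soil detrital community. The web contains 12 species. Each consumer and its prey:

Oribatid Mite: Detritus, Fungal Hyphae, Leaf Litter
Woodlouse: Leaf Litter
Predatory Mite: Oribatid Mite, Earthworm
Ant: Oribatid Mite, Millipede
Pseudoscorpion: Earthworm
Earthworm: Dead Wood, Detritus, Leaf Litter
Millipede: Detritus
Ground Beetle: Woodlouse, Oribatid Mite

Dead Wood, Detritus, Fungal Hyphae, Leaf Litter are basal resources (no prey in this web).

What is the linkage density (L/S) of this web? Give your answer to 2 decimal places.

L/S = 1.25

There are L = 15 links among S = 12 species.
L/S = 15/12 = 1.2500 ≈ 1.25.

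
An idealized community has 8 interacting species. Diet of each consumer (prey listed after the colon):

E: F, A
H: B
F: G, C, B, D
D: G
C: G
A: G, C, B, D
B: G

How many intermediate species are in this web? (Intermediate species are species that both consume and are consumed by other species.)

Intermediate species (has both prey and predators): C, B, D, F, A.
Count: 5.

5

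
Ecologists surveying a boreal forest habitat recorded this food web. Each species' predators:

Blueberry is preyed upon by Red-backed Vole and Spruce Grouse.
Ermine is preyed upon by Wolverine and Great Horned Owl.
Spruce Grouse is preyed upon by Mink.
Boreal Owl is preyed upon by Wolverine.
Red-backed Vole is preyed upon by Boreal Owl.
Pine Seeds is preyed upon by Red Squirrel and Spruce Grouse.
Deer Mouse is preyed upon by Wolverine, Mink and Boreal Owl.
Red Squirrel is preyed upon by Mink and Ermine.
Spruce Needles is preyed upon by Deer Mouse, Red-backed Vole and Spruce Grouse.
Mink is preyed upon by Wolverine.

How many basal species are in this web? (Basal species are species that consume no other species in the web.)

3

Basal species (no prey listed): Spruce Needles, Blueberry, Pine Seeds.
Count: 3.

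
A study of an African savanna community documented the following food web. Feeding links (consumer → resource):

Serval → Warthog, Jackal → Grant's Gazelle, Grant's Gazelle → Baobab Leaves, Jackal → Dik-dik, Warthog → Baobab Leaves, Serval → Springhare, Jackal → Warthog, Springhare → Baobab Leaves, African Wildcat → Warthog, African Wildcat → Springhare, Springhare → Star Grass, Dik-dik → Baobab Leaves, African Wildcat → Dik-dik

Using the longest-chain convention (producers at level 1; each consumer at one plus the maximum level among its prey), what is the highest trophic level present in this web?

Producers (level 1): Star Grass, Baobab Leaves.
Star Grass → Springhare → African Wildcat gives African Wildcat level 3.
No species has a prey at level 3, so no species reaches level 4.

3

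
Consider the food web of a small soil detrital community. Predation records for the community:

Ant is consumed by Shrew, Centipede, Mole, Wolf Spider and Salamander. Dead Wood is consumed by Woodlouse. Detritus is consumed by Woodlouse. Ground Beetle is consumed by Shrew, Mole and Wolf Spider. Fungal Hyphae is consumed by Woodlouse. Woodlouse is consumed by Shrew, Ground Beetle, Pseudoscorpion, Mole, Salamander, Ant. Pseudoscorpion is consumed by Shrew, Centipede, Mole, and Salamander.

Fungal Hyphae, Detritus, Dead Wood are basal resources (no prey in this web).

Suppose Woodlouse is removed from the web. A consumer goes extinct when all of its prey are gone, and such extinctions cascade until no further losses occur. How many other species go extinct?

Remove Woodlouse.
Round 1: Ant (all prey gone), Ground Beetle (all prey gone), Pseudoscorpion (all prey gone) → extinct.
Round 2: Shrew (all prey gone), Wolf Spider (all prey gone), Centipede (all prey gone), Mole (all prey gone), Salamander (all prey gone) → extinct.
No further losses. Total secondary extinctions: 8.

8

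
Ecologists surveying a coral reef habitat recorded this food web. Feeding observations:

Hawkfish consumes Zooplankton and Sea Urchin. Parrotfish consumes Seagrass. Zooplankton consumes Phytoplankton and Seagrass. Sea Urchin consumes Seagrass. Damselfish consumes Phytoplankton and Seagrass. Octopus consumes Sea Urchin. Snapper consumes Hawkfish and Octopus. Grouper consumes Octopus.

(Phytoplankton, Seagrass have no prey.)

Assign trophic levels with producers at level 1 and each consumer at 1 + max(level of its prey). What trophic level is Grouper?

Trophic level 4

Seagrass is a producer → level 1.
Sea Urchin eats Seagrass → level 2.
Octopus eats Sea Urchin → level 3.
Grouper eats Octopus → level 4.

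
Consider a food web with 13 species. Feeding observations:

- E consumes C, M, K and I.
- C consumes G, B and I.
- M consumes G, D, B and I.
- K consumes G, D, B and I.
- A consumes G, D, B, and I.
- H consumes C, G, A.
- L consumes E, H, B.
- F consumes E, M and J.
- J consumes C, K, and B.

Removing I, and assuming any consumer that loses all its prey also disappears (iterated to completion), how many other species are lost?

Remove I.
Every predator of it retains at least one other prey: A still has D, G, B; M still has D, G, B; C still has G, B; K still has D, G, B; E still has M, C, K.
No consumer loses all prey, so no secondary extinctions occur.

0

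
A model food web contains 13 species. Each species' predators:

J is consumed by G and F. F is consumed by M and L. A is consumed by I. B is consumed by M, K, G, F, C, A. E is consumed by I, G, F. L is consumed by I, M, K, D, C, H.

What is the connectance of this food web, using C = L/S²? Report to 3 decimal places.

C = 0.118

The web has S = 13 species and L = 20 feeding links.
C = L / S² = 20 / 169 = 0.1183 ≈ 0.118.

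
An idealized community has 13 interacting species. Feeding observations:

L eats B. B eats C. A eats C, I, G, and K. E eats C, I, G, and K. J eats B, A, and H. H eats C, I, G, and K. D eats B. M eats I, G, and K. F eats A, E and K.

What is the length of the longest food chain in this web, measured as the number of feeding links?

One longest chain: G → A → F.
It has 3 species and 2 links.

2 links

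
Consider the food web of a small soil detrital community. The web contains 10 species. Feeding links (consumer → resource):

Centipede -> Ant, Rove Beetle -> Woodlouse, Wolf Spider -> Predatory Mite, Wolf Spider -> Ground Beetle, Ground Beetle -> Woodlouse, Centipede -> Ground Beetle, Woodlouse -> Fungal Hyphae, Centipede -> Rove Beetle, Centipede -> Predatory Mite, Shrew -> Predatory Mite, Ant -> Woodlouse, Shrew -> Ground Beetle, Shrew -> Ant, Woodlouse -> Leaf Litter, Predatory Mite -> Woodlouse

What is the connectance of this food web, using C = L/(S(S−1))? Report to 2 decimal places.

The web has S = 10 species and L = 15 feeding links.
C = L / (S(S−1)) = 15 / 90 = 0.1667 ≈ 0.17.

C = 0.17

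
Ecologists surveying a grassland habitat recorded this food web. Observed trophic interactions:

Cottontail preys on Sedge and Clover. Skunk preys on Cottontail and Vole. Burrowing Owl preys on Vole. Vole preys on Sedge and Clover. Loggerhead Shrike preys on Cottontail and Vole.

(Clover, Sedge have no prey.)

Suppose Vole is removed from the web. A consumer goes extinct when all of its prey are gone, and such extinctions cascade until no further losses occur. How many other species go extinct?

1

Remove Vole.
Round 1: Burrowing Owl (all prey gone) → extinct.
No further losses. Total secondary extinctions: 1.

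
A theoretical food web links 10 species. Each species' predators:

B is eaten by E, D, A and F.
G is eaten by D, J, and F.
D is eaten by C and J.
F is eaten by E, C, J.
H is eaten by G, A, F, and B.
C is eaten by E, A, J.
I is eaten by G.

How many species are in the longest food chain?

5 species

One longest chain: H → B → F → C → E.
It has 5 species and 4 links.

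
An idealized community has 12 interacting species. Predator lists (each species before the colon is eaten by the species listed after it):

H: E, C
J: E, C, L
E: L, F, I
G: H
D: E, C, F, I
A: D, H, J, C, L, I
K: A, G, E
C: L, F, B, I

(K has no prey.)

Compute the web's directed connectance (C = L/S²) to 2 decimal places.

The web has S = 12 species and L = 26 feeding links.
C = L / S² = 26 / 144 = 0.1806 ≈ 0.18.

C = 0.18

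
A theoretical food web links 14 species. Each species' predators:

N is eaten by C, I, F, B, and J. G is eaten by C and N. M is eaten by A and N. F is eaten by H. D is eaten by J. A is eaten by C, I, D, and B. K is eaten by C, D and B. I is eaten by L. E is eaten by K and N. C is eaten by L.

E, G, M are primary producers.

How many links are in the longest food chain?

3 links

One longest chain: E → N → F → H.
It has 4 species and 3 links.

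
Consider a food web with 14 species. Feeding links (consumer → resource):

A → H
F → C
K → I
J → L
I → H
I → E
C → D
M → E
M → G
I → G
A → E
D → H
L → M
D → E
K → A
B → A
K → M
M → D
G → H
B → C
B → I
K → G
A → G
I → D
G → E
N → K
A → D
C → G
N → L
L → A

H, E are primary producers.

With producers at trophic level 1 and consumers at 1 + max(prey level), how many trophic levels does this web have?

5

Producers (level 1): H, E.
H → G → A → L → J gives J level 5.
No species has a prey at level 5, so no species reaches level 6.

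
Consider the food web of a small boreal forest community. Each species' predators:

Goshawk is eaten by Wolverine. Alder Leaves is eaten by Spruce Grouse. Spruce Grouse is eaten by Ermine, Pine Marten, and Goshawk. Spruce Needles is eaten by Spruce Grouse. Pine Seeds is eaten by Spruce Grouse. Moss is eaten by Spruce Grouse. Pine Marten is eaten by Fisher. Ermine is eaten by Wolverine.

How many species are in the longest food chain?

One longest chain: Moss → Spruce Grouse → Goshawk → Wolverine.
It has 4 species and 3 links.

4 species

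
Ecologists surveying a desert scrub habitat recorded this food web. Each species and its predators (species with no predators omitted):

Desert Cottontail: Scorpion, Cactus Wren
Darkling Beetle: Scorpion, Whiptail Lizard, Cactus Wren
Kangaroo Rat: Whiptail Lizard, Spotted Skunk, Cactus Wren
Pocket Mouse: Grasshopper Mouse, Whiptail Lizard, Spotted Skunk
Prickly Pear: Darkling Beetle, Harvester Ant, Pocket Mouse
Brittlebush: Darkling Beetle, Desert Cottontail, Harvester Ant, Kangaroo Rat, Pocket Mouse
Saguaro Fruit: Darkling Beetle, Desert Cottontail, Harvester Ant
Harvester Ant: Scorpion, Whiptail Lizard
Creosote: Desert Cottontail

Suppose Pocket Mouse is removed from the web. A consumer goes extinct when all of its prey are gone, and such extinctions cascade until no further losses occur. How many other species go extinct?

1

Remove Pocket Mouse.
Round 1: Grasshopper Mouse (all prey gone) → extinct.
No further losses. Total secondary extinctions: 1.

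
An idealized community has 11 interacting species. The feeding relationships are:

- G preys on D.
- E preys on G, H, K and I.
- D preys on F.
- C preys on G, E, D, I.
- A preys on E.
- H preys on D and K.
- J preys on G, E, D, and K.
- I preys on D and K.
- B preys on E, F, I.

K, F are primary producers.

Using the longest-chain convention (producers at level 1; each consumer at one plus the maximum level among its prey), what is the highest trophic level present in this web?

Producers (level 1): K, F.
F → D → G → E → A gives A level 5.
No species has a prey at level 5, so no species reaches level 6.

5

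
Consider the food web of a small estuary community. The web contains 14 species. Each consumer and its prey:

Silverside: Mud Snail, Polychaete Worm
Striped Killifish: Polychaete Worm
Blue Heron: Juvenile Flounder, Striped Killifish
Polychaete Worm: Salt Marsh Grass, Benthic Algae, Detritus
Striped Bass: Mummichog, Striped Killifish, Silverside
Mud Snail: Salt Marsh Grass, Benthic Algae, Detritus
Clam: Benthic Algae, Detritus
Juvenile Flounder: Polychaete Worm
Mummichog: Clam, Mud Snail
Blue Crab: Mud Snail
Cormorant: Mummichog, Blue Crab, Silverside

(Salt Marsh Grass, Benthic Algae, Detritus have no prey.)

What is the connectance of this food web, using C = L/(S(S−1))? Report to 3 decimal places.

C = 0.126

The web has S = 14 species and L = 23 feeding links.
C = L / (S(S−1)) = 23 / 182 = 0.1264 ≈ 0.126.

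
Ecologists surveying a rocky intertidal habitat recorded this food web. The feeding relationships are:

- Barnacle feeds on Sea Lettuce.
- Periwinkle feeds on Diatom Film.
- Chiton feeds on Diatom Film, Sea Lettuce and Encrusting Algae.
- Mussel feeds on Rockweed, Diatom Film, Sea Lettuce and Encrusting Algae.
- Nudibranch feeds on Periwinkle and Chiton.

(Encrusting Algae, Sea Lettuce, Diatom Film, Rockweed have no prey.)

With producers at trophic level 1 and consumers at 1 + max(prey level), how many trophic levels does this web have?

3

Producers (level 1): Encrusting Algae, Sea Lettuce, Diatom Film, Rockweed.
Diatom Film → Periwinkle → Nudibranch gives Nudibranch level 3.
No species has a prey at level 3, so no species reaches level 4.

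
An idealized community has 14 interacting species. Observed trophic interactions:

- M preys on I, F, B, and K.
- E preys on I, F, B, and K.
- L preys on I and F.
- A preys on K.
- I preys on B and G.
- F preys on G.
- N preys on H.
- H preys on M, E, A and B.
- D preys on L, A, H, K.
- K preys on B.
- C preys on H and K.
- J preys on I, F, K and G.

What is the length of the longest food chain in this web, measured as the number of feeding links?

4 links

One longest chain: B → I → E → H → C.
It has 5 species and 4 links.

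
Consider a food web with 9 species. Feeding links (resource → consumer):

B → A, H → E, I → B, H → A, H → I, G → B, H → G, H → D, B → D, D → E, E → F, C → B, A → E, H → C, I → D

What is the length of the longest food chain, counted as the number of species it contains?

6 species

One longest chain: H → G → B → D → E → F.
It has 6 species and 5 links.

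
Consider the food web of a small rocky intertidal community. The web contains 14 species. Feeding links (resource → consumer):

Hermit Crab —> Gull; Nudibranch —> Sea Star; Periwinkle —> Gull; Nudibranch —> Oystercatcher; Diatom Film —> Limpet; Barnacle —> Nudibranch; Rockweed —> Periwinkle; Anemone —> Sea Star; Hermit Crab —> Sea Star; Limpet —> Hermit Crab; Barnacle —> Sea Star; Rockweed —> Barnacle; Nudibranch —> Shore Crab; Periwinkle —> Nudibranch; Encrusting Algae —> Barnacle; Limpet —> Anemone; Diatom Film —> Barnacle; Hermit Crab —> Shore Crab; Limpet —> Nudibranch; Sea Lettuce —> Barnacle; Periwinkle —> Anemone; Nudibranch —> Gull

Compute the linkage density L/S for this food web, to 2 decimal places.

There are L = 22 links among S = 14 species.
L/S = 22/14 = 1.5714 ≈ 1.57.

L/S = 1.57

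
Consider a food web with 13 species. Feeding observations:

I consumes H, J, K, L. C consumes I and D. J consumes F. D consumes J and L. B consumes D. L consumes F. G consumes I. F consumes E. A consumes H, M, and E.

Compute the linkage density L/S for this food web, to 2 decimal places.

There are L = 16 links among S = 13 species.
L/S = 16/13 = 1.2308 ≈ 1.23.

L/S = 1.23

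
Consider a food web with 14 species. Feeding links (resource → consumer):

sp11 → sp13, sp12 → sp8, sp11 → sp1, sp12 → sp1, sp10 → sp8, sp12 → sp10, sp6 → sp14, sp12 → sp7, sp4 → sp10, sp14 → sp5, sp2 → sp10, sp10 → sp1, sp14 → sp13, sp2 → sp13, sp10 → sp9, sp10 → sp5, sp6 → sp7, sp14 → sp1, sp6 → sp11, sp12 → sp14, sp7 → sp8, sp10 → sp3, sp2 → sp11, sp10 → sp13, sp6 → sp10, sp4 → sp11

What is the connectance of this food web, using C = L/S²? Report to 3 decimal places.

C = 0.133

The web has S = 14 species and L = 26 feeding links.
C = L / S² = 26 / 196 = 0.1327 ≈ 0.133.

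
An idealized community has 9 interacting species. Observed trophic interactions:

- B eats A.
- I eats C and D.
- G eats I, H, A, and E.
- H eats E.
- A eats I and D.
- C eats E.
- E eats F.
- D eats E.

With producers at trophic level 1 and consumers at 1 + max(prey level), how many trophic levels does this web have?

Producers (level 1): F.
F → E → C → I → A → B gives B level 6.
No species has a prey at level 6, so no species reaches level 7.

6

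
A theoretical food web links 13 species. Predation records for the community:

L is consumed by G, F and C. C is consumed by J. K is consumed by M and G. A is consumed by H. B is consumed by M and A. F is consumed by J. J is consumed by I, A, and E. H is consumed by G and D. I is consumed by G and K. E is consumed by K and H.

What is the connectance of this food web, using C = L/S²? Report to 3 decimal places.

C = 0.112

The web has S = 13 species and L = 19 feeding links.
C = L / S² = 19 / 169 = 0.1124 ≈ 0.112.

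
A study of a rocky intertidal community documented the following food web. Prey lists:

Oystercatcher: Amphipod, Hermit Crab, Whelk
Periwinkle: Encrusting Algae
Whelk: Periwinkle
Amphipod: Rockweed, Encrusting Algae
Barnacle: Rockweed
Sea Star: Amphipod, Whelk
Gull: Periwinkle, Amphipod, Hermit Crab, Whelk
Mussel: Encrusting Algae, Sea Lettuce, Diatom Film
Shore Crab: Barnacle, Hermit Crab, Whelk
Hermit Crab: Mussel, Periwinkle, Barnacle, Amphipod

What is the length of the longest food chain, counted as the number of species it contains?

4 species

One longest chain: Encrusting Algae → Periwinkle → Whelk → Sea Star.
It has 4 species and 3 links.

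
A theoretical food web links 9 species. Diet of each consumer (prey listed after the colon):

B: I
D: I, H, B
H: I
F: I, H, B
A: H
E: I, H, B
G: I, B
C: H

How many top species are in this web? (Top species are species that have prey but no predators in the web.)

Top species (has prey, but nothing eats it): G, D, E, C, A, F.
Count: 6.

6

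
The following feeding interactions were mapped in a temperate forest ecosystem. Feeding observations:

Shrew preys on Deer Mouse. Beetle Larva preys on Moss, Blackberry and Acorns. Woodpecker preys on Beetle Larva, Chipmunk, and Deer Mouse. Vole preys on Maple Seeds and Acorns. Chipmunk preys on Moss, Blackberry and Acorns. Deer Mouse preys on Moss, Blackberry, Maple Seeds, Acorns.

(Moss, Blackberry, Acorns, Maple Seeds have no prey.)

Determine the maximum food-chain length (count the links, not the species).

One longest chain: Moss → Deer Mouse → Shrew.
It has 3 species and 2 links.

2 links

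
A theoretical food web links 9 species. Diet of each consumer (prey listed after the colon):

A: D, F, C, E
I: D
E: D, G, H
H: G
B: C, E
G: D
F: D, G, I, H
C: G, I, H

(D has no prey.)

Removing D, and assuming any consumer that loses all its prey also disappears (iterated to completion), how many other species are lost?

8

Remove D.
Round 1: G (all prey gone), I (all prey gone) → extinct.
Round 2: H (all prey gone) → extinct.
Round 3: F (all prey gone), C (all prey gone), E (all prey gone) → extinct.
Round 4: B (all prey gone), A (all prey gone) → extinct.
No further losses. Total secondary extinctions: 8.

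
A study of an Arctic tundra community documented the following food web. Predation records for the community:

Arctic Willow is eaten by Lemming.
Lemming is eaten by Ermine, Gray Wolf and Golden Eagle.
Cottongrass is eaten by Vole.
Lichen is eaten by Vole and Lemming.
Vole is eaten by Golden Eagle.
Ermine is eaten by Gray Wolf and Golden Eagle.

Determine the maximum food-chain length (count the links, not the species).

One longest chain: Lichen → Lemming → Ermine → Golden Eagle.
It has 4 species and 3 links.

3 links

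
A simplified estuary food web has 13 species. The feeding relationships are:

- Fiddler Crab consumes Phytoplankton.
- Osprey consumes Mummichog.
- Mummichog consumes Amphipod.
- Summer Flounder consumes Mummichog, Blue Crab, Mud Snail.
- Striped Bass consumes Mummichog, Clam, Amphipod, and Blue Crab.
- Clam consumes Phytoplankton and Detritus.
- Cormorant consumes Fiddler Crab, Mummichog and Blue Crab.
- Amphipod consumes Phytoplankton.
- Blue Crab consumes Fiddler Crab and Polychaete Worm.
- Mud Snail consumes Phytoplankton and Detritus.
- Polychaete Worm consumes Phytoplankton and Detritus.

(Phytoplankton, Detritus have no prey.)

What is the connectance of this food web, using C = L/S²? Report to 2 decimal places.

The web has S = 13 species and L = 22 feeding links.
C = L / S² = 22 / 169 = 0.1302 ≈ 0.13.

C = 0.13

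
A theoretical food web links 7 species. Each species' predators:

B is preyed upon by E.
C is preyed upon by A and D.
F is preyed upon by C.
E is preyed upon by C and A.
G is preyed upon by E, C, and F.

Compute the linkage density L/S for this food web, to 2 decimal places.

L/S = 1.29

There are L = 9 links among S = 7 species.
L/S = 9/7 = 1.2857 ≈ 1.29.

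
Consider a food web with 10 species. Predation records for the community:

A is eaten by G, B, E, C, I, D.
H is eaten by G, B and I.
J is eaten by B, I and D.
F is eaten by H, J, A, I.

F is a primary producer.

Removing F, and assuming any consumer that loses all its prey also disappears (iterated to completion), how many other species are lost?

9

Remove F.
Round 1: H (all prey gone), A (all prey gone), J (all prey gone) → extinct.
Round 2: B (all prey gone), I (all prey gone), C (all prey gone), E (all prey gone), G (all prey gone), D (all prey gone) → extinct.
No further losses. Total secondary extinctions: 9.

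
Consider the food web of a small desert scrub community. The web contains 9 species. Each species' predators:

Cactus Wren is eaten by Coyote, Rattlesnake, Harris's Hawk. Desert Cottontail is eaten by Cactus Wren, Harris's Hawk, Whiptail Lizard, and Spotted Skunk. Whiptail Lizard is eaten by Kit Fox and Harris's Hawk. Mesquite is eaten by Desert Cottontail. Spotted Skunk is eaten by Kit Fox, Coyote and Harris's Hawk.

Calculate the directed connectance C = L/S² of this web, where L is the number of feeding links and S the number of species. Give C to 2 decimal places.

The web has S = 9 species and L = 13 feeding links.
C = L / S² = 13 / 81 = 0.1605 ≈ 0.16.

C = 0.16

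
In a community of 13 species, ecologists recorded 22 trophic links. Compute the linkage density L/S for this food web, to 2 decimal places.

There are L = 22 links among S = 13 species.
L/S = 22/13 = 1.6923 ≈ 1.69.

L/S = 1.69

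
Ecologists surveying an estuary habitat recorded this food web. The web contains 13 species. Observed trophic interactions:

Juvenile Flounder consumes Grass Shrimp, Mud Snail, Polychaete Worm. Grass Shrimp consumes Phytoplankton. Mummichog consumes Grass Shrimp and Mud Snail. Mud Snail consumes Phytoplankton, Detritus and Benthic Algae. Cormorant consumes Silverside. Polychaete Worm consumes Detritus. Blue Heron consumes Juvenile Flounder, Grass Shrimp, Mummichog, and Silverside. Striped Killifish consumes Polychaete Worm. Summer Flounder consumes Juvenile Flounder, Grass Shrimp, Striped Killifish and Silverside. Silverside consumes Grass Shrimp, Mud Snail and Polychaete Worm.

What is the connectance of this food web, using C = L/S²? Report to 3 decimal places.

The web has S = 13 species and L = 23 feeding links.
C = L / S² = 23 / 169 = 0.1361 ≈ 0.136.

C = 0.136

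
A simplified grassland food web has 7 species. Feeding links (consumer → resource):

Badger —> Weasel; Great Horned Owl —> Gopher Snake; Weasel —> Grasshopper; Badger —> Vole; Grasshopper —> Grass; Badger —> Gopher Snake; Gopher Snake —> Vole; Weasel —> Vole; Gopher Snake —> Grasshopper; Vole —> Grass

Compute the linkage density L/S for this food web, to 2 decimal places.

L/S = 1.43

There are L = 10 links among S = 7 species.
L/S = 10/7 = 1.4286 ≈ 1.43.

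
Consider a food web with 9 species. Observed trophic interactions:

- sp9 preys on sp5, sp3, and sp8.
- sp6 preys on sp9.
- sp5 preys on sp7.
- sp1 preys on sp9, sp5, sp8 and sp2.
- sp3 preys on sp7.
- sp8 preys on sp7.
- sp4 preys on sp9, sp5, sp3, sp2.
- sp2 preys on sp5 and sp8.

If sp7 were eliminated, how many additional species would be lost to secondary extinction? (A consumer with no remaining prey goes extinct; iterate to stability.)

8

Remove sp7.
Round 1: sp3 (all prey gone), sp8 (all prey gone), sp5 (all prey gone) → extinct.
Round 2: sp9 (all prey gone), sp2 (all prey gone) → extinct.
Round 3: sp4 (all prey gone), sp6 (all prey gone), sp1 (all prey gone) → extinct.
No further losses. Total secondary extinctions: 8.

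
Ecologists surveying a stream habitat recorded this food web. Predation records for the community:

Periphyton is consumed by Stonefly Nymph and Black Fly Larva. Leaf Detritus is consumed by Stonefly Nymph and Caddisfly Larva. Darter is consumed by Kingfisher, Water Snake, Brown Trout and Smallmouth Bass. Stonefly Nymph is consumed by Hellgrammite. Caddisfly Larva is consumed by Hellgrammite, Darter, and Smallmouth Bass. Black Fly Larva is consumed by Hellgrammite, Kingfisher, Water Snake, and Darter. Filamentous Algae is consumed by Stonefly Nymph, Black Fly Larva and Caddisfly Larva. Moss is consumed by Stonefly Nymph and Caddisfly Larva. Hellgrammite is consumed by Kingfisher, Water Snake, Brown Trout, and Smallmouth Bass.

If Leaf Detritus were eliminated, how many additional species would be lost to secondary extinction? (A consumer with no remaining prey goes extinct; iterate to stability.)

Remove Leaf Detritus.
Every predator of it retains at least one other prey: Stonefly Nymph still has Periphyton, Moss, Filamentous Algae; Caddisfly Larva still has Moss, Filamentous Algae.
No consumer loses all prey, so no secondary extinctions occur.

0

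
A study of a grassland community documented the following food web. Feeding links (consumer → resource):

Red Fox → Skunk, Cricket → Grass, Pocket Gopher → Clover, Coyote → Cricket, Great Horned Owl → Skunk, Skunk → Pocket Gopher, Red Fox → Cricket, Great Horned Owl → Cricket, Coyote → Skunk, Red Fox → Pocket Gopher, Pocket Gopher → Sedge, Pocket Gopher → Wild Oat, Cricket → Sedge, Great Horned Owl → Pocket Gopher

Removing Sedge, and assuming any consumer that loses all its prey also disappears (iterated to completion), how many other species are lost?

0

Remove Sedge.
Every predator of it retains at least one other prey: Cricket still has Grass; Pocket Gopher still has Wild Oat, Clover.
No consumer loses all prey, so no secondary extinctions occur.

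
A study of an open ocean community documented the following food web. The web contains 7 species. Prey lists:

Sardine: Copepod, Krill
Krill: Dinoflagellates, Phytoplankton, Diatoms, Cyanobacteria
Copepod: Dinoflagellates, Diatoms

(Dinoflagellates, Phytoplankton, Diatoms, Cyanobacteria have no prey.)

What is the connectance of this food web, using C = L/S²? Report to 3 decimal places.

The web has S = 7 species and L = 8 feeding links.
C = L / S² = 8 / 49 = 0.1633 ≈ 0.163.

C = 0.163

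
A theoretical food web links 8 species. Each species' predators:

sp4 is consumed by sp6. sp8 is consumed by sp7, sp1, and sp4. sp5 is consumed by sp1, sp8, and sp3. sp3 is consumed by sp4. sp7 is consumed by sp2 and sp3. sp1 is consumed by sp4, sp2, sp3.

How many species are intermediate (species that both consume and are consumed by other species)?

5

Intermediate species (has both prey and predators): sp8, sp7, sp1, sp3, sp4.
Count: 5.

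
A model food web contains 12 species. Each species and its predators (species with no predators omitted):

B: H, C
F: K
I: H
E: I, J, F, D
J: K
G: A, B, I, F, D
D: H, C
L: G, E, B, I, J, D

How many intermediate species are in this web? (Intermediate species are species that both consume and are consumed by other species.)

7

Intermediate species (has both prey and predators): G, E, B, I, J, F, D.
Count: 7.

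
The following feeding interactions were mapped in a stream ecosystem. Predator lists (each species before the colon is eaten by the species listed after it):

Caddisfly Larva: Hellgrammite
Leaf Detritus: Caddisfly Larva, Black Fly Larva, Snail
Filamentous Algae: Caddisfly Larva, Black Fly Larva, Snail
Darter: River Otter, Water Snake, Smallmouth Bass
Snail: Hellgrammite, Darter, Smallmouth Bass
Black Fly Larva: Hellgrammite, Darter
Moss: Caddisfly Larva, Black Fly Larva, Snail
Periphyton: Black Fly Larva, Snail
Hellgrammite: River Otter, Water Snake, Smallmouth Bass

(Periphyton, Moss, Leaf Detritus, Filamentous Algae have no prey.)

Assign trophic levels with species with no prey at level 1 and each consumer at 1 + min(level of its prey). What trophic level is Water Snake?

Periphyton has no prey (basal) → level 1.
Black Fly Larva eats Periphyton → level 2.
Darter eats Black Fly Larva → level 3.
Water Snake eats Darter → level 4.
No prey of Water Snake is below level 3, so 4 is the minimum.

Trophic level 4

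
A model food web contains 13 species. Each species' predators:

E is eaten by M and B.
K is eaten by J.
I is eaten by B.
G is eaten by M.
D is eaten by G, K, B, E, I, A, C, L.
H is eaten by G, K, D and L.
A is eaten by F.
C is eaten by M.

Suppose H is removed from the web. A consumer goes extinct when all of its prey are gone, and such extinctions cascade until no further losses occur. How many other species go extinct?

Remove H.
Round 1: D (all prey gone) → extinct.
Round 2: C (all prey gone), L (all prey gone), E (all prey gone), A (all prey gone), K (all prey gone), I (all prey gone), G (all prey gone) → extinct.
Round 3: M (all prey gone), B (all prey gone), F (all prey gone), J (all prey gone) → extinct.
No further losses. Total secondary extinctions: 12.

12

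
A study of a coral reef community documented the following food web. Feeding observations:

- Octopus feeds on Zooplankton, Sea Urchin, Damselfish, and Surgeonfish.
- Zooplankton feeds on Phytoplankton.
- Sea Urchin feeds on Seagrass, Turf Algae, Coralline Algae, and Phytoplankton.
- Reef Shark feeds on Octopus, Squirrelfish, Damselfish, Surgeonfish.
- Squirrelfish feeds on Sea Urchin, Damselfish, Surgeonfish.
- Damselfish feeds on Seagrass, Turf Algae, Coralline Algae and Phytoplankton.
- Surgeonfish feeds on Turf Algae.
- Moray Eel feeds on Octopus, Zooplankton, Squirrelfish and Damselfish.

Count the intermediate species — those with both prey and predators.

6

Intermediate species (has both prey and predators): Surgeonfish, Damselfish, Sea Urchin, Zooplankton, Squirrelfish, Octopus.
Count: 6.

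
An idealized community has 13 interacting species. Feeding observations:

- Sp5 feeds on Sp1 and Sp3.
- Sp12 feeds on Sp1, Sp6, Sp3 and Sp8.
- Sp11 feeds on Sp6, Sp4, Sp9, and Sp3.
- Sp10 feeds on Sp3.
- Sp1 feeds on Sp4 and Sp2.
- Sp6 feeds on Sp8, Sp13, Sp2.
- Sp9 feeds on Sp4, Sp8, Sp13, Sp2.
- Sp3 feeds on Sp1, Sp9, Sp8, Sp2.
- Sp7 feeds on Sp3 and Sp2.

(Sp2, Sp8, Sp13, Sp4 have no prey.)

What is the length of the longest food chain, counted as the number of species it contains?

4 species

One longest chain: Sp2 → Sp9 → Sp3 → Sp5.
It has 4 species and 3 links.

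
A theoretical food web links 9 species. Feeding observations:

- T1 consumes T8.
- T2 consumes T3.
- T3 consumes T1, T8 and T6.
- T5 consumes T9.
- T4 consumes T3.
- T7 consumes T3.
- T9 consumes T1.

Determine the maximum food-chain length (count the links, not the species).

One longest chain: T8 → T1 → T9 → T5.
It has 4 species and 3 links.

3 links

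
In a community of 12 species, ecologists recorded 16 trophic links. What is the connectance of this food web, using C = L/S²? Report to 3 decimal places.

C = 0.111

The web has S = 12 species and L = 16 feeding links.
C = L / S² = 16 / 144 = 0.1111 ≈ 0.111.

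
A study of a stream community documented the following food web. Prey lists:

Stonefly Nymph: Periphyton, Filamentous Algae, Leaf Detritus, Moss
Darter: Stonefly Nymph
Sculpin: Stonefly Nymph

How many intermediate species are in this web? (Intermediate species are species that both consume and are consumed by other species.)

Intermediate species (has both prey and predators): Stonefly Nymph.
Count: 1.

1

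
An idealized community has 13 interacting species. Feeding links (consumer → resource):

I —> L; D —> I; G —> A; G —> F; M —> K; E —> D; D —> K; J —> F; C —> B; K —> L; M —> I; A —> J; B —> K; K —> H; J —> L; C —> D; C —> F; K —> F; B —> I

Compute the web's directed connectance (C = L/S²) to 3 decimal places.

The web has S = 13 species and L = 19 feeding links.
C = L / S² = 19 / 169 = 0.1124 ≈ 0.112.

C = 0.112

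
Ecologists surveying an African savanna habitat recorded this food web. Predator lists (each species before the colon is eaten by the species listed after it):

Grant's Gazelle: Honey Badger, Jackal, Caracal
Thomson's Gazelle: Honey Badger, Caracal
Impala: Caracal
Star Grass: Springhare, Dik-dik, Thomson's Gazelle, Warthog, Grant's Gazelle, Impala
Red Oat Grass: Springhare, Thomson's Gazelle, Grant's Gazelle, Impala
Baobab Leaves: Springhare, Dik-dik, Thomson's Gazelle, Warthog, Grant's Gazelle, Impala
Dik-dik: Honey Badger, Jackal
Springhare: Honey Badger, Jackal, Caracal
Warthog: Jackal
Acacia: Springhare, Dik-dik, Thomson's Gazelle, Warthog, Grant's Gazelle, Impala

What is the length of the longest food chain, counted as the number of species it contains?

3 species

One longest chain: Red Oat Grass → Grant's Gazelle → Honey Badger.
It has 3 species and 2 links.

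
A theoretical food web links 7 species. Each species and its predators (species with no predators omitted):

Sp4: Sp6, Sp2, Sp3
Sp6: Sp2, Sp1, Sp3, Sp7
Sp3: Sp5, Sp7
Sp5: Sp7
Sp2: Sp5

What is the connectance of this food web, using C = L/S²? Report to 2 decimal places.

The web has S = 7 species and L = 11 feeding links.
C = L / S² = 11 / 49 = 0.2245 ≈ 0.22.

C = 0.22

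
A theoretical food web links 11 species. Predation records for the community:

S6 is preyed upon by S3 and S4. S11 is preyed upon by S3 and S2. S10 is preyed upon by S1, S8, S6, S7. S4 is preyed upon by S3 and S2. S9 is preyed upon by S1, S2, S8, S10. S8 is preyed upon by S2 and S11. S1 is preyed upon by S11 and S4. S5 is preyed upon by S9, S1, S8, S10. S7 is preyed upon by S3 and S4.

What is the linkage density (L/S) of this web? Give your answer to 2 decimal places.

There are L = 24 links among S = 11 species.
L/S = 24/11 = 2.1818 ≈ 2.18.

L/S = 2.18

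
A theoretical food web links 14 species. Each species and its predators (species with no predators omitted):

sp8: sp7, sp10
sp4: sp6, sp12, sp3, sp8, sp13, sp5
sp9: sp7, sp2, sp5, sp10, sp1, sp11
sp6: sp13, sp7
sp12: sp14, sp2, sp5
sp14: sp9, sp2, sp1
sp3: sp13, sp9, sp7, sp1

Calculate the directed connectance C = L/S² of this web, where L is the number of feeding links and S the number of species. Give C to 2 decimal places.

The web has S = 14 species and L = 26 feeding links.
C = L / S² = 26 / 196 = 0.1327 ≈ 0.13.

C = 0.13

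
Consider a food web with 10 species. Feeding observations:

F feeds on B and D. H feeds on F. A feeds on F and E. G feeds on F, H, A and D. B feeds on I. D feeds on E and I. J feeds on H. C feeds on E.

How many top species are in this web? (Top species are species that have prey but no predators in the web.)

3

Top species (has prey, but nothing eats it): C, J, G.
Count: 3.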